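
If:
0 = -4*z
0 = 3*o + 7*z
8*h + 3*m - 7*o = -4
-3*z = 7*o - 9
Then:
No Solution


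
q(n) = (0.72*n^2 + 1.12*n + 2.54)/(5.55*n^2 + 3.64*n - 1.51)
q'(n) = (-11.1*n - 3.64)*(0.72*n^2 + 1.12*n + 2.54)/(5.55*n^2 + 3.64*n - 1.51)^2 + (1.44*n + 1.12)/(5.55*n^2 + 3.64*n - 1.51) = (-3.5952*n^2 - 30.3684*n - 10.9368)/(30.8025*n^4 + 40.404*n^3 - 3.5114*n^2 - 10.9928*n + 2.2801)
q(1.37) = 0.39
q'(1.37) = -0.31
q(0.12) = -2.70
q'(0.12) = -14.83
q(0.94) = 0.62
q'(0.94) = -0.92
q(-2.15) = 0.21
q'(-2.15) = 0.14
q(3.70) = 0.19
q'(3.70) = -0.02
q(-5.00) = 0.13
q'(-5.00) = 0.00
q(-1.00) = 5.35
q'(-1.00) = 98.98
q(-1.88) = 0.26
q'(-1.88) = 0.26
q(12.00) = 0.14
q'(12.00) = -0.00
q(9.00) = 0.15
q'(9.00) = -0.00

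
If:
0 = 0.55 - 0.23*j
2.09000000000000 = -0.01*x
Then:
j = 2.39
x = -209.00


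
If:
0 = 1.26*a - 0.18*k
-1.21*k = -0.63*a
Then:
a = 0.00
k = 0.00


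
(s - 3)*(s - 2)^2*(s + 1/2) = s^4 - 13*s^3/2 + 25*s^2/2 - 4*s - 6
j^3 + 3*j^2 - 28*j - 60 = (j - 5)*(j + 2)*(j + 6)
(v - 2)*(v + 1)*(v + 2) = v^3 + v^2 - 4*v - 4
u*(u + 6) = u^2 + 6*u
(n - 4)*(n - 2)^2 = n^3 - 8*n^2 + 20*n - 16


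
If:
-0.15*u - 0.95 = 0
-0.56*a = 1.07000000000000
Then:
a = -1.91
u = -6.33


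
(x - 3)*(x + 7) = x^2 + 4*x - 21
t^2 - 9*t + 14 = (t - 7)*(t - 2)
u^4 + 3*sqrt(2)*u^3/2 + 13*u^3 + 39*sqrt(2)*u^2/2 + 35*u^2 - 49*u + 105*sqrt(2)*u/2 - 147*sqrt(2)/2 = (u - 1)*(u + 7)^2*(u + 3*sqrt(2)/2)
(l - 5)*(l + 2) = l^2 - 3*l - 10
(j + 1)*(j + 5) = j^2 + 6*j + 5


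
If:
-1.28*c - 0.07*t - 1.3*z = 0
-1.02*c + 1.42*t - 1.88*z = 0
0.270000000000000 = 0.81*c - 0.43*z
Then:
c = 0.22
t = -0.12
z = -0.21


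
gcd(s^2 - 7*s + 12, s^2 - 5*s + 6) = s - 3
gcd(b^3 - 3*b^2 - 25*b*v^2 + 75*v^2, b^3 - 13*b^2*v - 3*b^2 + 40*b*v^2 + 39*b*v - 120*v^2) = -b^2 + 5*b*v + 3*b - 15*v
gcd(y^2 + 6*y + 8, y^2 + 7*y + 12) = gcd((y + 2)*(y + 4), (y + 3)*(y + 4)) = y + 4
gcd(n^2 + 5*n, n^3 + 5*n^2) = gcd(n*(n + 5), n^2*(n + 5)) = n^2 + 5*n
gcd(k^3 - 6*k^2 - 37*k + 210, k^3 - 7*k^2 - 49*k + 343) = k - 7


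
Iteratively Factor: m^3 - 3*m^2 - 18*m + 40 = (m - 2)*(m^2 - m - 20) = (m - 5)*(m - 2)*(m + 4)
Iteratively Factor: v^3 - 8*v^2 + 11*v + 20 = (v + 1)*(v^2 - 9*v + 20) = (v - 5)*(v + 1)*(v - 4)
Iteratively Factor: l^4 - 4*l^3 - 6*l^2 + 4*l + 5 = (l - 1)*(l^3 - 3*l^2 - 9*l - 5) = (l - 1)*(l + 1)*(l^2 - 4*l - 5) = (l - 1)*(l + 1)^2*(l - 5)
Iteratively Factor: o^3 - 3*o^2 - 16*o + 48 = (o + 4)*(o^2 - 7*o + 12) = (o - 4)*(o + 4)*(o - 3)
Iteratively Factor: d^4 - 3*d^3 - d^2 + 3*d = (d - 3)*(d^3 - d) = (d - 3)*(d + 1)*(d^2 - d) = d*(d - 3)*(d + 1)*(d - 1)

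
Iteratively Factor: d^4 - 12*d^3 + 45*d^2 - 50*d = (d)*(d^3 - 12*d^2 + 45*d - 50) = d*(d - 2)*(d^2 - 10*d + 25) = d*(d - 5)*(d - 2)*(d - 5)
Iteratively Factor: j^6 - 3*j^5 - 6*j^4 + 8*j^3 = (j)*(j^5 - 3*j^4 - 6*j^3 + 8*j^2) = j*(j - 4)*(j^4 + j^3 - 2*j^2) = j^2*(j - 4)*(j^3 + j^2 - 2*j) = j^2*(j - 4)*(j - 1)*(j^2 + 2*j) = j^2*(j - 4)*(j - 1)*(j + 2)*(j)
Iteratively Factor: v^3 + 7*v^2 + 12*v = (v + 4)*(v^2 + 3*v) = (v + 3)*(v + 4)*(v)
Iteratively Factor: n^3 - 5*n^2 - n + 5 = (n + 1)*(n^2 - 6*n + 5) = (n - 1)*(n + 1)*(n - 5)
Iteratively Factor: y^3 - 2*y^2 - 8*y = (y + 2)*(y^2 - 4*y) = y*(y + 2)*(y - 4)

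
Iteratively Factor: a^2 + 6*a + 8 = (a + 4)*(a + 2)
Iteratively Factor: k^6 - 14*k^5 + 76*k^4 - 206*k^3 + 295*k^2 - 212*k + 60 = (k - 1)*(k^5 - 13*k^4 + 63*k^3 - 143*k^2 + 152*k - 60) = (k - 2)*(k - 1)*(k^4 - 11*k^3 + 41*k^2 - 61*k + 30) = (k - 3)*(k - 2)*(k - 1)*(k^3 - 8*k^2 + 17*k - 10) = (k - 3)*(k - 2)^2*(k - 1)*(k^2 - 6*k + 5) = (k - 3)*(k - 2)^2*(k - 1)^2*(k - 5)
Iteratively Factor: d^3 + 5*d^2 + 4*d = (d + 4)*(d^2 + d) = d*(d + 4)*(d + 1)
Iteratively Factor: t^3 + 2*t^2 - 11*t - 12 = (t + 1)*(t^2 + t - 12) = (t - 3)*(t + 1)*(t + 4)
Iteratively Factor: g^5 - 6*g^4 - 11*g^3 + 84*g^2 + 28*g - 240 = (g + 2)*(g^4 - 8*g^3 + 5*g^2 + 74*g - 120) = (g - 4)*(g + 2)*(g^3 - 4*g^2 - 11*g + 30) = (g - 4)*(g - 2)*(g + 2)*(g^2 - 2*g - 15) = (g - 5)*(g - 4)*(g - 2)*(g + 2)*(g + 3)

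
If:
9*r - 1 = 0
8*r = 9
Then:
No Solution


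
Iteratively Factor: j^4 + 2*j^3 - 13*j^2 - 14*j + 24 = (j - 3)*(j^3 + 5*j^2 + 2*j - 8) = (j - 3)*(j - 1)*(j^2 + 6*j + 8) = (j - 3)*(j - 1)*(j + 4)*(j + 2)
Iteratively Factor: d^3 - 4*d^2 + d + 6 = (d - 3)*(d^2 - d - 2) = (d - 3)*(d - 2)*(d + 1)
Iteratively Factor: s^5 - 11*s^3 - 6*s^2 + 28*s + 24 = (s - 2)*(s^4 + 2*s^3 - 7*s^2 - 20*s - 12) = (s - 3)*(s - 2)*(s^3 + 5*s^2 + 8*s + 4) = (s - 3)*(s - 2)*(s + 2)*(s^2 + 3*s + 2) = (s - 3)*(s - 2)*(s + 2)^2*(s + 1)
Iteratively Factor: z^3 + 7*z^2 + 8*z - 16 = (z + 4)*(z^2 + 3*z - 4) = (z - 1)*(z + 4)*(z + 4)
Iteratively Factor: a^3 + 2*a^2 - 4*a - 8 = (a + 2)*(a^2 - 4) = (a + 2)^2*(a - 2)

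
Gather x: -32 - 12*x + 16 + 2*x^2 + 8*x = 2*x^2 - 4*x - 16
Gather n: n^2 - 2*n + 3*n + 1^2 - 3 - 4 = n^2 + n - 6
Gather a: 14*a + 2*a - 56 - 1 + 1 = 16*a - 56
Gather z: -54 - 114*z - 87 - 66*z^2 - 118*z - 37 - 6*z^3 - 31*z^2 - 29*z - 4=-6*z^3 - 97*z^2 - 261*z - 182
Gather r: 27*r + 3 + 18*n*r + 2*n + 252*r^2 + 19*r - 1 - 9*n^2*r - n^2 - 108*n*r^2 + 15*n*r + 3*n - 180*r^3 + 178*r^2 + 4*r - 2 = -n^2 + 5*n - 180*r^3 + r^2*(430 - 108*n) + r*(-9*n^2 + 33*n + 50)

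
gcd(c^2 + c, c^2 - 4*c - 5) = c + 1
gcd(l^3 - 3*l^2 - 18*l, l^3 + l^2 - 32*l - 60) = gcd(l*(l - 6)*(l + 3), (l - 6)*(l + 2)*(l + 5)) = l - 6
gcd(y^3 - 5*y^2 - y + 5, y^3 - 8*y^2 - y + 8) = y^2 - 1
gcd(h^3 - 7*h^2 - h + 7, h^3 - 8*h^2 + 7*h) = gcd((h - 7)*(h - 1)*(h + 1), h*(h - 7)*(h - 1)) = h^2 - 8*h + 7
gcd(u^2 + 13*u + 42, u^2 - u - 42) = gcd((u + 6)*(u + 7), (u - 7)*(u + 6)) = u + 6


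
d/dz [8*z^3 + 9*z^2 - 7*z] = 24*z^2 + 18*z - 7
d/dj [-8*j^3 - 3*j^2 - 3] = 6*j*(-4*j - 1)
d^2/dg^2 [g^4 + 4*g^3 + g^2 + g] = 12*g^2 + 24*g + 2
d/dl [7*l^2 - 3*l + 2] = 14*l - 3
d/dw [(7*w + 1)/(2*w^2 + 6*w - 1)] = (-14*w^2 - 4*w - 13)/(4*w^4 + 24*w^3 + 32*w^2 - 12*w + 1)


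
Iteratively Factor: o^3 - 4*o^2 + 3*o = (o)*(o^2 - 4*o + 3) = o*(o - 1)*(o - 3)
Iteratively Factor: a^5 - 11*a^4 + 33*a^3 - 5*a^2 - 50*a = (a + 1)*(a^4 - 12*a^3 + 45*a^2 - 50*a) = (a - 5)*(a + 1)*(a^3 - 7*a^2 + 10*a) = a*(a - 5)*(a + 1)*(a^2 - 7*a + 10) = a*(a - 5)^2*(a + 1)*(a - 2)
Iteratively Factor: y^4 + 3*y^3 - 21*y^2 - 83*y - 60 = (y + 1)*(y^3 + 2*y^2 - 23*y - 60) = (y - 5)*(y + 1)*(y^2 + 7*y + 12) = (y - 5)*(y + 1)*(y + 4)*(y + 3)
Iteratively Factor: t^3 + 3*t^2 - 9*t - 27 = (t - 3)*(t^2 + 6*t + 9) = (t - 3)*(t + 3)*(t + 3)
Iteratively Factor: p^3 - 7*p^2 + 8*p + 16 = (p + 1)*(p^2 - 8*p + 16) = (p - 4)*(p + 1)*(p - 4)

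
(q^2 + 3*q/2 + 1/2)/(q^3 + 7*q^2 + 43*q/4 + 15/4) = 2*(q + 1)/(2*q^2 + 13*q + 15)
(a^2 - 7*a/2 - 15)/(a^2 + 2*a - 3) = (a^2 - 7*a/2 - 15)/(a^2 + 2*a - 3)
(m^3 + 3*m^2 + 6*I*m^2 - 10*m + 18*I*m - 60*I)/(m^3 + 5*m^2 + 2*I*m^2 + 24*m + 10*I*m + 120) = (m - 2)/(m - 4*I)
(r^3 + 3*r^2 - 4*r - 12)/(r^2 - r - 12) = (r^2 - 4)/(r - 4)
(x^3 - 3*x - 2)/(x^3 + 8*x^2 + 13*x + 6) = (x - 2)/(x + 6)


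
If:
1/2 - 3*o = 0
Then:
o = 1/6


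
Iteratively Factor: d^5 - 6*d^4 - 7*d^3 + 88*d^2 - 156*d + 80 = (d - 2)*(d^4 - 4*d^3 - 15*d^2 + 58*d - 40) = (d - 2)*(d - 1)*(d^3 - 3*d^2 - 18*d + 40) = (d - 2)^2*(d - 1)*(d^2 - d - 20) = (d - 2)^2*(d - 1)*(d + 4)*(d - 5)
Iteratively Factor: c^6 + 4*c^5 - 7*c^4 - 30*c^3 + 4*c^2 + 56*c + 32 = (c + 2)*(c^5 + 2*c^4 - 11*c^3 - 8*c^2 + 20*c + 16) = (c + 2)*(c + 4)*(c^4 - 2*c^3 - 3*c^2 + 4*c + 4) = (c - 2)*(c + 2)*(c + 4)*(c^3 - 3*c - 2) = (c - 2)*(c + 1)*(c + 2)*(c + 4)*(c^2 - c - 2) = (c - 2)*(c + 1)^2*(c + 2)*(c + 4)*(c - 2)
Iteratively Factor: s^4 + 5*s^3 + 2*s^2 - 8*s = (s - 1)*(s^3 + 6*s^2 + 8*s) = (s - 1)*(s + 2)*(s^2 + 4*s) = (s - 1)*(s + 2)*(s + 4)*(s)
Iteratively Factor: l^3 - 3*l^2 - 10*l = (l - 5)*(l^2 + 2*l) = (l - 5)*(l + 2)*(l)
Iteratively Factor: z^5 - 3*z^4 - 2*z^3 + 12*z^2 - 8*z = (z)*(z^4 - 3*z^3 - 2*z^2 + 12*z - 8) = z*(z - 2)*(z^3 - z^2 - 4*z + 4) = z*(z - 2)*(z - 1)*(z^2 - 4) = z*(z - 2)^2*(z - 1)*(z + 2)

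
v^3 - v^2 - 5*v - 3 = (v - 3)*(v + 1)^2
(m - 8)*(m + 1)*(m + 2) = m^3 - 5*m^2 - 22*m - 16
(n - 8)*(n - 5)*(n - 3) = n^3 - 16*n^2 + 79*n - 120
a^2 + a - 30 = (a - 5)*(a + 6)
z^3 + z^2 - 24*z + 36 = (z - 3)*(z - 2)*(z + 6)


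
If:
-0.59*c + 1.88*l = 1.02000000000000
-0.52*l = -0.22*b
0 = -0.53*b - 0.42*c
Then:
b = 0.66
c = -0.84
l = 0.28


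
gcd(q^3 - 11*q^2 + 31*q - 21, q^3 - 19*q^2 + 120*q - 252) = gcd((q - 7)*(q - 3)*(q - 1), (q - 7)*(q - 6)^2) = q - 7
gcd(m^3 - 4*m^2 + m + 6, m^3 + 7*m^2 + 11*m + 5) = m + 1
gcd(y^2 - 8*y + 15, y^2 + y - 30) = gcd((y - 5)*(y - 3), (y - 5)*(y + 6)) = y - 5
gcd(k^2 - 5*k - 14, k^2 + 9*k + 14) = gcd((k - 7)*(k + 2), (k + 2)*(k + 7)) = k + 2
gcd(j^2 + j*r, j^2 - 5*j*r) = j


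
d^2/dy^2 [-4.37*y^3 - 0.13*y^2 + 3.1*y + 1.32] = -26.22*y - 0.26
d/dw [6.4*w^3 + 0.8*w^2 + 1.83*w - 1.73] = 19.2*w^2 + 1.6*w + 1.83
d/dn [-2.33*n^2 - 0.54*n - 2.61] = -4.66*n - 0.54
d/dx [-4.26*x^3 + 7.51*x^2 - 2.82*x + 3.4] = -12.78*x^2 + 15.02*x - 2.82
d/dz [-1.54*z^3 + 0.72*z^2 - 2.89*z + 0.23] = -4.62*z^2 + 1.44*z - 2.89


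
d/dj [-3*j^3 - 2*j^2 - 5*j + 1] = -9*j^2 - 4*j - 5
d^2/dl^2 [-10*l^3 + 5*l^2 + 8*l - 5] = 10 - 60*l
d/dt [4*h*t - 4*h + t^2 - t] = 4*h + 2*t - 1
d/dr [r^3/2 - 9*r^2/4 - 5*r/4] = 3*r^2/2 - 9*r/2 - 5/4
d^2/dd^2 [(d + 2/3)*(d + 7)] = 2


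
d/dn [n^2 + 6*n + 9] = 2*n + 6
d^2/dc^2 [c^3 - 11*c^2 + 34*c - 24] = 6*c - 22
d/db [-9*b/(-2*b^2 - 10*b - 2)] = 9*(1 - b^2)/(2*(b^4 + 10*b^3 + 27*b^2 + 10*b + 1))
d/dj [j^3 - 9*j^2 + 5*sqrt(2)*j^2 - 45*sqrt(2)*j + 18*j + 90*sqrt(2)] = 3*j^2 - 18*j + 10*sqrt(2)*j - 45*sqrt(2) + 18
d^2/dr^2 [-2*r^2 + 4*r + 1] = -4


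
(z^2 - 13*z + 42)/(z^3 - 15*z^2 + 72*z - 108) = (z - 7)/(z^2 - 9*z + 18)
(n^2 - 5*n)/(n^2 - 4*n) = (n - 5)/(n - 4)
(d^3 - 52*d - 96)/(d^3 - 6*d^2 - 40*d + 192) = (d + 2)/(d - 4)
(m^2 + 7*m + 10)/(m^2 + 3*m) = (m^2 + 7*m + 10)/(m*(m + 3))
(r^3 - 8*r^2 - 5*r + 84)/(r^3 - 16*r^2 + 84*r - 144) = (r^2 - 4*r - 21)/(r^2 - 12*r + 36)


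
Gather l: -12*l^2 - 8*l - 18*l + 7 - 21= -12*l^2 - 26*l - 14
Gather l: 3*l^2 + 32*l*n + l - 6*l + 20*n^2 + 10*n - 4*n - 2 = 3*l^2 + l*(32*n - 5) + 20*n^2 + 6*n - 2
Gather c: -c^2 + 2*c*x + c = -c^2 + c*(2*x + 1)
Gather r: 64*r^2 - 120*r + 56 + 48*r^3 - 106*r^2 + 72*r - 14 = 48*r^3 - 42*r^2 - 48*r + 42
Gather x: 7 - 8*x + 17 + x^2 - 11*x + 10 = x^2 - 19*x + 34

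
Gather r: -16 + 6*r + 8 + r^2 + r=r^2 + 7*r - 8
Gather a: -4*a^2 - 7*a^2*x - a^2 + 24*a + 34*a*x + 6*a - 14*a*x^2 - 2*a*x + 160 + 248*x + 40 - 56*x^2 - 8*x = a^2*(-7*x - 5) + a*(-14*x^2 + 32*x + 30) - 56*x^2 + 240*x + 200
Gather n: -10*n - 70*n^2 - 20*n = -70*n^2 - 30*n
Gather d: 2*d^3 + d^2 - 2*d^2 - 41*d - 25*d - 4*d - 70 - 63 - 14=2*d^3 - d^2 - 70*d - 147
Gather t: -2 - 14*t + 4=2 - 14*t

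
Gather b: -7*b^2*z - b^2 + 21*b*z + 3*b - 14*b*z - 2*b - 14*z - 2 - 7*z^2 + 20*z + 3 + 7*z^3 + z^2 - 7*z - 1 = b^2*(-7*z - 1) + b*(7*z + 1) + 7*z^3 - 6*z^2 - z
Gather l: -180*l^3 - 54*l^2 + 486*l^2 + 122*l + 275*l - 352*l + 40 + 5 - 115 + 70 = -180*l^3 + 432*l^2 + 45*l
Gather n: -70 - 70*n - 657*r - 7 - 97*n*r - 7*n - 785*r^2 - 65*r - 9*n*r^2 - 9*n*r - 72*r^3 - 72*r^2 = n*(-9*r^2 - 106*r - 77) - 72*r^3 - 857*r^2 - 722*r - 77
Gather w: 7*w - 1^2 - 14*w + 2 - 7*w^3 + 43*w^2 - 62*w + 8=-7*w^3 + 43*w^2 - 69*w + 9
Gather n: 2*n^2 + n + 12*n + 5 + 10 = 2*n^2 + 13*n + 15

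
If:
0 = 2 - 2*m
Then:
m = 1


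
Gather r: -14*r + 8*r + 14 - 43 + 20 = -6*r - 9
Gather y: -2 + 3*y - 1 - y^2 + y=-y^2 + 4*y - 3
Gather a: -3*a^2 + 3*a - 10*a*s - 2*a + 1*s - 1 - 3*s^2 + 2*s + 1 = -3*a^2 + a*(1 - 10*s) - 3*s^2 + 3*s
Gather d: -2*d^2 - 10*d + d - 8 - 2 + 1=-2*d^2 - 9*d - 9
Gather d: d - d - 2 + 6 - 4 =0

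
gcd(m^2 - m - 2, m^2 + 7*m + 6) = m + 1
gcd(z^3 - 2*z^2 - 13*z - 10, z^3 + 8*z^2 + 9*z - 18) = 1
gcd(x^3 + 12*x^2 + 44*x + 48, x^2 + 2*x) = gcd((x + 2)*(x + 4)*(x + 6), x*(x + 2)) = x + 2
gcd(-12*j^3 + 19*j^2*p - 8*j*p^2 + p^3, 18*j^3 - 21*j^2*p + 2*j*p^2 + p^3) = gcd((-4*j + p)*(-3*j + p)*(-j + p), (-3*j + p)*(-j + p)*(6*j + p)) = 3*j^2 - 4*j*p + p^2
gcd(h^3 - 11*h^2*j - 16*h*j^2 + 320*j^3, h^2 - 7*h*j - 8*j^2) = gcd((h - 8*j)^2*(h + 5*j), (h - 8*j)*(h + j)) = h - 8*j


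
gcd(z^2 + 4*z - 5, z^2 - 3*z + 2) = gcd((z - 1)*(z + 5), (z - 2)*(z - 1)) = z - 1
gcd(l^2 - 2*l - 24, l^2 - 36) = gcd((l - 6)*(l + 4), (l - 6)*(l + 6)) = l - 6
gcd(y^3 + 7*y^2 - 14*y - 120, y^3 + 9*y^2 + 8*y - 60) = y^2 + 11*y + 30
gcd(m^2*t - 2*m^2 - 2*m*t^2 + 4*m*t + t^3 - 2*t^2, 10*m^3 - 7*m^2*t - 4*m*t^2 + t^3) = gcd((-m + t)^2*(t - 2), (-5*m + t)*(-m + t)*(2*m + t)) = -m + t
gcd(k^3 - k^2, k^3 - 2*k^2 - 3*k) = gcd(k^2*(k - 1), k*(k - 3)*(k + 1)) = k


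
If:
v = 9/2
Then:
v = 9/2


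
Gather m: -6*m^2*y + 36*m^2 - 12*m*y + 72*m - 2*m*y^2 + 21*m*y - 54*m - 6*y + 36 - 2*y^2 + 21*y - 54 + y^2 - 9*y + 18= m^2*(36 - 6*y) + m*(-2*y^2 + 9*y + 18) - y^2 + 6*y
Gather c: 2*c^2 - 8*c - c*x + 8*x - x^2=2*c^2 + c*(-x - 8) - x^2 + 8*x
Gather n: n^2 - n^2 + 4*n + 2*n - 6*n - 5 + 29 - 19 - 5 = 0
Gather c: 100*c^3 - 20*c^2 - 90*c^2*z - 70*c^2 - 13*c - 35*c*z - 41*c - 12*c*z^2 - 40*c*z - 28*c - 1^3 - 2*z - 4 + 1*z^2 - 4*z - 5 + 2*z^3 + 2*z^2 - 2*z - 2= 100*c^3 + c^2*(-90*z - 90) + c*(-12*z^2 - 75*z - 82) + 2*z^3 + 3*z^2 - 8*z - 12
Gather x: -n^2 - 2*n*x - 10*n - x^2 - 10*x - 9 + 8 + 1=-n^2 - 10*n - x^2 + x*(-2*n - 10)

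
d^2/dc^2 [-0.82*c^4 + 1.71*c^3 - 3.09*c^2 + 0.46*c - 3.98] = -9.84*c^2 + 10.26*c - 6.18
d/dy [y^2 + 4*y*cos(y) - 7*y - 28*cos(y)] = -4*y*sin(y) + 2*y + 28*sin(y) + 4*cos(y) - 7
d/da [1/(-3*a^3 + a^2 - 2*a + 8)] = (9*a^2 - 2*a + 2)/(3*a^3 - a^2 + 2*a - 8)^2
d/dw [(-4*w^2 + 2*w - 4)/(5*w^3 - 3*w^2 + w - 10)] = 2*(10*w^4 - 10*w^3 + 31*w^2 + 28*w - 8)/(25*w^6 - 30*w^5 + 19*w^4 - 106*w^3 + 61*w^2 - 20*w + 100)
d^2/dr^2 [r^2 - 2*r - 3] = 2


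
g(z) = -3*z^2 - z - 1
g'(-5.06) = 29.36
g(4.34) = -61.85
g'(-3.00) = 17.00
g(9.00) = -253.00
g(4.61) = -69.37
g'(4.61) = -28.66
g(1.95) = -14.36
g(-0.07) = -0.94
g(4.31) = -61.04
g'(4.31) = -26.86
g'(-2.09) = 11.54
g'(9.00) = -55.00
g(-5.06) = -72.75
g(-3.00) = -25.00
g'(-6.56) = 38.36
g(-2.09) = -12.01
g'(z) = -6*z - 1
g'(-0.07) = -0.58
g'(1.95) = -12.70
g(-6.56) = -123.54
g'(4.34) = -27.04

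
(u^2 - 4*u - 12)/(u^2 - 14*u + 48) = (u + 2)/(u - 8)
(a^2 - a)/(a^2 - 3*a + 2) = a/(a - 2)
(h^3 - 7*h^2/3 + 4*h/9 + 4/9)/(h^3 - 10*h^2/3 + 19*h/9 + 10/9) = (3*h - 2)/(3*h - 5)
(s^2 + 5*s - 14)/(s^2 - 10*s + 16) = (s + 7)/(s - 8)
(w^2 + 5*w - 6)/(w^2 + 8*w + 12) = (w - 1)/(w + 2)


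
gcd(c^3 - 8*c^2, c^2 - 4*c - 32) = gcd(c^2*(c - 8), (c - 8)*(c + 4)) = c - 8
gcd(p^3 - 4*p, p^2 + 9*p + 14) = p + 2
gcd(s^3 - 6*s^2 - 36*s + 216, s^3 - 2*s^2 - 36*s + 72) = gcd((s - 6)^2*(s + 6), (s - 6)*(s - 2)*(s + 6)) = s^2 - 36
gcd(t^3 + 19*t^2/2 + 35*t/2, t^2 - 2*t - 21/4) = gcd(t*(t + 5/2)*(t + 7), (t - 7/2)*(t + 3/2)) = 1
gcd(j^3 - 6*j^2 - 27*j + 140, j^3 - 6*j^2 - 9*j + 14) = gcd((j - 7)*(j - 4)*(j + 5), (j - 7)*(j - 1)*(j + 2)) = j - 7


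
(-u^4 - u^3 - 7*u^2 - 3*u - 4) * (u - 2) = -u^5 + u^4 - 5*u^3 + 11*u^2 + 2*u + 8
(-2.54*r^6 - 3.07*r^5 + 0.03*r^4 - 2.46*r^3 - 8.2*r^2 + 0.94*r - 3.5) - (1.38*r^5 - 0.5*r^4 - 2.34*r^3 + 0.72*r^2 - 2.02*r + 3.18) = -2.54*r^6 - 4.45*r^5 + 0.53*r^4 - 0.12*r^3 - 8.92*r^2 + 2.96*r - 6.68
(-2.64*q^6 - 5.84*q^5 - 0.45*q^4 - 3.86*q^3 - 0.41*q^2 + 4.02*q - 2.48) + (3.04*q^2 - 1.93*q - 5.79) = -2.64*q^6 - 5.84*q^5 - 0.45*q^4 - 3.86*q^3 + 2.63*q^2 + 2.09*q - 8.27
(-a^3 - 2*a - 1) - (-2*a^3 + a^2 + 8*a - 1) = a^3 - a^2 - 10*a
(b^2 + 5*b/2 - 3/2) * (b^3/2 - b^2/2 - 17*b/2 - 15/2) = b^5/2 + 3*b^4/4 - 21*b^3/2 - 28*b^2 - 6*b + 45/4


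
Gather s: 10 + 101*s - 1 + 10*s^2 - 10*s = 10*s^2 + 91*s + 9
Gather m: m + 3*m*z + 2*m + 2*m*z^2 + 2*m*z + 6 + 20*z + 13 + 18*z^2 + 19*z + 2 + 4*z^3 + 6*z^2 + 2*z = m*(2*z^2 + 5*z + 3) + 4*z^3 + 24*z^2 + 41*z + 21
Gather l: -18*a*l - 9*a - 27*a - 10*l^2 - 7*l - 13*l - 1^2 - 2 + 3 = -36*a - 10*l^2 + l*(-18*a - 20)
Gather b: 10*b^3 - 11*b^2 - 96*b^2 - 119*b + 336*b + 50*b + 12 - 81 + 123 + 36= 10*b^3 - 107*b^2 + 267*b + 90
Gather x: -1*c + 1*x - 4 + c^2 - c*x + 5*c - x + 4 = c^2 - c*x + 4*c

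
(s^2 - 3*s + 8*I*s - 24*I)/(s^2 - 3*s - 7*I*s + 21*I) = (s + 8*I)/(s - 7*I)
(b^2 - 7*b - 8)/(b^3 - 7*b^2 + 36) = (b^2 - 7*b - 8)/(b^3 - 7*b^2 + 36)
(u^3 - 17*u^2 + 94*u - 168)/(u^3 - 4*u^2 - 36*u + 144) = (u - 7)/(u + 6)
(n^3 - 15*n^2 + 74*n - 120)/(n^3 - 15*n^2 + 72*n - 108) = (n^2 - 9*n + 20)/(n^2 - 9*n + 18)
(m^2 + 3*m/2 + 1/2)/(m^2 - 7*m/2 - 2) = (m + 1)/(m - 4)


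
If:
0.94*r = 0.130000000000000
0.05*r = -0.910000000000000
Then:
No Solution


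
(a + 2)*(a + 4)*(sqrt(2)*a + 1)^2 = 2*a^4 + 2*sqrt(2)*a^3 + 12*a^3 + 12*sqrt(2)*a^2 + 17*a^2 + 6*a + 16*sqrt(2)*a + 8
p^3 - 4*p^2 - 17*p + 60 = (p - 5)*(p - 3)*(p + 4)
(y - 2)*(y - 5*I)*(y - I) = y^3 - 2*y^2 - 6*I*y^2 - 5*y + 12*I*y + 10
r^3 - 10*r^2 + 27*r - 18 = (r - 6)*(r - 3)*(r - 1)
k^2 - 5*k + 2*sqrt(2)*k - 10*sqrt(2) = (k - 5)*(k + 2*sqrt(2))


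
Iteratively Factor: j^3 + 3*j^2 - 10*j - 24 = (j - 3)*(j^2 + 6*j + 8) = (j - 3)*(j + 4)*(j + 2)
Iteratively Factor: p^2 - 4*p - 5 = (p - 5)*(p + 1)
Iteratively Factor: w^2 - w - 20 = (w + 4)*(w - 5)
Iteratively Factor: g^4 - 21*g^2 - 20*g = (g + 4)*(g^3 - 4*g^2 - 5*g) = g*(g + 4)*(g^2 - 4*g - 5) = g*(g + 1)*(g + 4)*(g - 5)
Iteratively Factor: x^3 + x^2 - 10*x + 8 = (x - 1)*(x^2 + 2*x - 8) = (x - 1)*(x + 4)*(x - 2)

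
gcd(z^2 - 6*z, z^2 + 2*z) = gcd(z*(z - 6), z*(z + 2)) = z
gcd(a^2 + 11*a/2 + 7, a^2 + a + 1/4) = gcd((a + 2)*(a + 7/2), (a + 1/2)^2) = 1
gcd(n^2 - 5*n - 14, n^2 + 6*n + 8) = n + 2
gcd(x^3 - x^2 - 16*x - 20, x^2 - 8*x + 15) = x - 5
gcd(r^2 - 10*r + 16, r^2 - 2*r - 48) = r - 8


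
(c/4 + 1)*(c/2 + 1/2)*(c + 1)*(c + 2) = c^4/8 + c^3 + 21*c^2/8 + 11*c/4 + 1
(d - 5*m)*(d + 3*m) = d^2 - 2*d*m - 15*m^2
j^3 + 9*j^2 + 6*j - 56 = (j - 2)*(j + 4)*(j + 7)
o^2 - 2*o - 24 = (o - 6)*(o + 4)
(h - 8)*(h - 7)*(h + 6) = h^3 - 9*h^2 - 34*h + 336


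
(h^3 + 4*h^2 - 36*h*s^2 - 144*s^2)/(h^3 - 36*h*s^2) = (h + 4)/h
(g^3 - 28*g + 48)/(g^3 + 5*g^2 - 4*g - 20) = (g^2 + 2*g - 24)/(g^2 + 7*g + 10)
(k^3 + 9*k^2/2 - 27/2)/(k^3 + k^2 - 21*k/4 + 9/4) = 2*(k + 3)/(2*k - 1)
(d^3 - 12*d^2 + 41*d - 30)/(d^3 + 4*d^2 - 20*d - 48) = (d^3 - 12*d^2 + 41*d - 30)/(d^3 + 4*d^2 - 20*d - 48)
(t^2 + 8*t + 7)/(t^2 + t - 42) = (t + 1)/(t - 6)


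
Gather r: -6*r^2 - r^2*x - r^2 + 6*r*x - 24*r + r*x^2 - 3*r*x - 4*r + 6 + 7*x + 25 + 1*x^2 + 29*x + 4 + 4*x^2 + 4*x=r^2*(-x - 7) + r*(x^2 + 3*x - 28) + 5*x^2 + 40*x + 35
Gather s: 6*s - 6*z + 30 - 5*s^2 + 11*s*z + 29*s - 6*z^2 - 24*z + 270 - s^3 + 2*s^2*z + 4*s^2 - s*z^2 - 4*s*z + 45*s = -s^3 + s^2*(2*z - 1) + s*(-z^2 + 7*z + 80) - 6*z^2 - 30*z + 300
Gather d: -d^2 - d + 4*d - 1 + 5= -d^2 + 3*d + 4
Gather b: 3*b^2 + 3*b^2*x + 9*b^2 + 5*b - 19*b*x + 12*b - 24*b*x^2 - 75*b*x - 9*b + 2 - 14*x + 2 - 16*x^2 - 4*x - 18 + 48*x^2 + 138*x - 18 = b^2*(3*x + 12) + b*(-24*x^2 - 94*x + 8) + 32*x^2 + 120*x - 32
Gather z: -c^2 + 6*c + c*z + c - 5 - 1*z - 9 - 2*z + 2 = -c^2 + 7*c + z*(c - 3) - 12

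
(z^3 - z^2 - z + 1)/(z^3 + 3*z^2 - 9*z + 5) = (z + 1)/(z + 5)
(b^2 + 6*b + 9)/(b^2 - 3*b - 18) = (b + 3)/(b - 6)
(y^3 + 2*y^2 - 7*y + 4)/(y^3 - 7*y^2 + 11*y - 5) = (y + 4)/(y - 5)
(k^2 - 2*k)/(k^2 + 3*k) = (k - 2)/(k + 3)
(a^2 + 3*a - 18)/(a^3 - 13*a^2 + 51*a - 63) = (a + 6)/(a^2 - 10*a + 21)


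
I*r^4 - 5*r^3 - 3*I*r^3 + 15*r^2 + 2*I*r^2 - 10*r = r*(r - 2)*(r + 5*I)*(I*r - I)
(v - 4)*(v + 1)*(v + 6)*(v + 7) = v^4 + 10*v^3 - v^2 - 178*v - 168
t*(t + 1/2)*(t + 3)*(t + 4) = t^4 + 15*t^3/2 + 31*t^2/2 + 6*t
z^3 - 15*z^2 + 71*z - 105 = (z - 7)*(z - 5)*(z - 3)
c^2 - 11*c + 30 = (c - 6)*(c - 5)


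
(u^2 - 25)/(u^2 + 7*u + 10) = (u - 5)/(u + 2)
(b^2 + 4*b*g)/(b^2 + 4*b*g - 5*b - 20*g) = b/(b - 5)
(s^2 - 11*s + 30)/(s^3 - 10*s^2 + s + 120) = (s - 6)/(s^2 - 5*s - 24)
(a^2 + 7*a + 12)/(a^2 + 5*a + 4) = (a + 3)/(a + 1)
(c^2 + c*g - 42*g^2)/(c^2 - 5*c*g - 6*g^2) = (c + 7*g)/(c + g)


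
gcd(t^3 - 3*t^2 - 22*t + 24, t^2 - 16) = t + 4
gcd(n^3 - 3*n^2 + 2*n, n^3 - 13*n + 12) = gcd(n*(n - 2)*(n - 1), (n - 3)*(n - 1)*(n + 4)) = n - 1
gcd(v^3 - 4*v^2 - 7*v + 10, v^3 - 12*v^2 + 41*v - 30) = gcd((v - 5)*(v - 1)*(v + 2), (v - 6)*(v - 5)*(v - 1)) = v^2 - 6*v + 5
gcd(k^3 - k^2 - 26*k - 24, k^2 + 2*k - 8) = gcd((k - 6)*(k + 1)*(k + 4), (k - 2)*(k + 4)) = k + 4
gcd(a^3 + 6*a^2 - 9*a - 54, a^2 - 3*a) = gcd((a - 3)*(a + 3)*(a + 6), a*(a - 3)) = a - 3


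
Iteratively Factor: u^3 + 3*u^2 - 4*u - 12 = (u + 2)*(u^2 + u - 6) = (u - 2)*(u + 2)*(u + 3)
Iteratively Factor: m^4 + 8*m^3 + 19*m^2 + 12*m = (m + 3)*(m^3 + 5*m^2 + 4*m) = (m + 1)*(m + 3)*(m^2 + 4*m) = m*(m + 1)*(m + 3)*(m + 4)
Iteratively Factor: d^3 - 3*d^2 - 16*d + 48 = (d + 4)*(d^2 - 7*d + 12) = (d - 4)*(d + 4)*(d - 3)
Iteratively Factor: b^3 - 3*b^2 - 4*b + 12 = (b - 3)*(b^2 - 4) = (b - 3)*(b - 2)*(b + 2)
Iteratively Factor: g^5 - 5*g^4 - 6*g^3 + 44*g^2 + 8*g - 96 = (g - 4)*(g^4 - g^3 - 10*g^2 + 4*g + 24) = (g - 4)*(g + 2)*(g^3 - 3*g^2 - 4*g + 12) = (g - 4)*(g - 3)*(g + 2)*(g^2 - 4) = (g - 4)*(g - 3)*(g - 2)*(g + 2)*(g + 2)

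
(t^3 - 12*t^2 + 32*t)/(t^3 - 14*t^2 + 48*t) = (t - 4)/(t - 6)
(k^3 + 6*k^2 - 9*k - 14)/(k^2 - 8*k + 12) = (k^2 + 8*k + 7)/(k - 6)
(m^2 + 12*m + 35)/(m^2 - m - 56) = (m + 5)/(m - 8)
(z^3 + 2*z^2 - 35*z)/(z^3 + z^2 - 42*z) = (z - 5)/(z - 6)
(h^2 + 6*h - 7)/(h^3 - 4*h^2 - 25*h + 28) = (h + 7)/(h^2 - 3*h - 28)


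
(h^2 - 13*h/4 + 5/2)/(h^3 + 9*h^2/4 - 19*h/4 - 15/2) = (4*h - 5)/(4*h^2 + 17*h + 15)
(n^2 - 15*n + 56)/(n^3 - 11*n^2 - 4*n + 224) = 1/(n + 4)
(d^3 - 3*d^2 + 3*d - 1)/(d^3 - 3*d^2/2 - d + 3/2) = 2*(d^2 - 2*d + 1)/(2*d^2 - d - 3)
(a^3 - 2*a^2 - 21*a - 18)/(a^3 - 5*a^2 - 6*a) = (a + 3)/a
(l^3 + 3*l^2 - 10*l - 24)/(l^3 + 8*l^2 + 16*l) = (l^2 - l - 6)/(l*(l + 4))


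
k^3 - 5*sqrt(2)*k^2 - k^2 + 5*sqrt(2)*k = k*(k - 1)*(k - 5*sqrt(2))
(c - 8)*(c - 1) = c^2 - 9*c + 8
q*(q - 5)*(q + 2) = q^3 - 3*q^2 - 10*q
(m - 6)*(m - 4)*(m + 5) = m^3 - 5*m^2 - 26*m + 120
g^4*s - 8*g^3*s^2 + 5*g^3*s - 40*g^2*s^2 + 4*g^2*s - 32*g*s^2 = g*(g + 4)*(g - 8*s)*(g*s + s)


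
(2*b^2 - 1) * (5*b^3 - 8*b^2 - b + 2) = 10*b^5 - 16*b^4 - 7*b^3 + 12*b^2 + b - 2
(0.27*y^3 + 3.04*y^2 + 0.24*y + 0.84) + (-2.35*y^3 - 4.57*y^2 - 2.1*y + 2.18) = -2.08*y^3 - 1.53*y^2 - 1.86*y + 3.02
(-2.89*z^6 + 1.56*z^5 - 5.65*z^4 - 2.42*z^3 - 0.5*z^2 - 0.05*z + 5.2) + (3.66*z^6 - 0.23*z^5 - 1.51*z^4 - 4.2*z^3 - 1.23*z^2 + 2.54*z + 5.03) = 0.77*z^6 + 1.33*z^5 - 7.16*z^4 - 6.62*z^3 - 1.73*z^2 + 2.49*z + 10.23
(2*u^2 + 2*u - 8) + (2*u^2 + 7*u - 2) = 4*u^2 + 9*u - 10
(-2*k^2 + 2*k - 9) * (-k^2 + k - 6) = 2*k^4 - 4*k^3 + 23*k^2 - 21*k + 54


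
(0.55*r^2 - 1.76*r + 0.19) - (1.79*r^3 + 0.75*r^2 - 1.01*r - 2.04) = -1.79*r^3 - 0.2*r^2 - 0.75*r + 2.23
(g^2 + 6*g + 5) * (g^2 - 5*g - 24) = g^4 + g^3 - 49*g^2 - 169*g - 120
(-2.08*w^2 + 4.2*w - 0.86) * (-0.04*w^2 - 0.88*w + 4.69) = 0.0832*w^4 + 1.6624*w^3 - 13.4168*w^2 + 20.4548*w - 4.0334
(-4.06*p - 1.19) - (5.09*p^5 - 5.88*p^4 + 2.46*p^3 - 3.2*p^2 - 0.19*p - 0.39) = -5.09*p^5 + 5.88*p^4 - 2.46*p^3 + 3.2*p^2 - 3.87*p - 0.8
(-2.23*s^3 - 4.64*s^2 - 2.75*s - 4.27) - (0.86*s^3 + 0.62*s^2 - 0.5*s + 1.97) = -3.09*s^3 - 5.26*s^2 - 2.25*s - 6.24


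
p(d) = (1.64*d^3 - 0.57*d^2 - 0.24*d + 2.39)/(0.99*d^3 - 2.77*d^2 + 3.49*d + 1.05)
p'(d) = (-2.97*d^2 + 5.54*d - 3.49)*(1.64*d^3 - 0.57*d^2 - 0.24*d + 2.39)/(0.99*d^3 - 2.77*d^2 + 3.49*d + 1.05)^2 + (4.92*d^2 - 1.14*d - 0.24)/(0.99*d^3 - 2.77*d^2 + 3.49*d + 1.05)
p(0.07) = 1.85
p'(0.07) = -4.73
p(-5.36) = 1.06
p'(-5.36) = -0.09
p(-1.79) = 0.43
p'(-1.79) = -0.39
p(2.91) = 3.07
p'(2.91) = -0.03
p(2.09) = 2.72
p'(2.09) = 1.06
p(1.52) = 1.88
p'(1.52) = 1.68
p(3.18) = 3.04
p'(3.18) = -0.16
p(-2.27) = 0.59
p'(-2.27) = -0.28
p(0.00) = 2.28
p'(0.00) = -7.79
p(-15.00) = 1.41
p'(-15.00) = -0.02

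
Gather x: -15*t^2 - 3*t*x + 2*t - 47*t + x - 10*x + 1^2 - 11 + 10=-15*t^2 - 45*t + x*(-3*t - 9)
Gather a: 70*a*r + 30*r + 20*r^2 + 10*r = 70*a*r + 20*r^2 + 40*r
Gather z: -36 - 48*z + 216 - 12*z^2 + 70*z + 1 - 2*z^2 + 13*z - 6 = -14*z^2 + 35*z + 175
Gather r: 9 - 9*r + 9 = 18 - 9*r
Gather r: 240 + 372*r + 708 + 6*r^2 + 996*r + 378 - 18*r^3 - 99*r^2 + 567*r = -18*r^3 - 93*r^2 + 1935*r + 1326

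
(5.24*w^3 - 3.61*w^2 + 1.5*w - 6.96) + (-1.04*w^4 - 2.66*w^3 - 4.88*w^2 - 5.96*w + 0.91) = -1.04*w^4 + 2.58*w^3 - 8.49*w^2 - 4.46*w - 6.05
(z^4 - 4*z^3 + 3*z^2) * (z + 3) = z^5 - z^4 - 9*z^3 + 9*z^2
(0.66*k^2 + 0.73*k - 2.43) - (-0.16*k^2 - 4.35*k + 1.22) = 0.82*k^2 + 5.08*k - 3.65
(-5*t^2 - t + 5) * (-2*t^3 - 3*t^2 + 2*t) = 10*t^5 + 17*t^4 - 17*t^3 - 17*t^2 + 10*t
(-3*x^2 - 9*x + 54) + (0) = -3*x^2 - 9*x + 54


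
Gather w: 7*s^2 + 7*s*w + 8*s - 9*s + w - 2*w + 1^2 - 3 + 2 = 7*s^2 - s + w*(7*s - 1)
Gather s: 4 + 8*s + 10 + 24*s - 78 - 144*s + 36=-112*s - 28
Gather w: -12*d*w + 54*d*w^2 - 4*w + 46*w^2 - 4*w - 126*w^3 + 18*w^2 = -126*w^3 + w^2*(54*d + 64) + w*(-12*d - 8)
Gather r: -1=-1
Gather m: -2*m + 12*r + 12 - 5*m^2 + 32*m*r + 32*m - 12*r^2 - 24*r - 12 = -5*m^2 + m*(32*r + 30) - 12*r^2 - 12*r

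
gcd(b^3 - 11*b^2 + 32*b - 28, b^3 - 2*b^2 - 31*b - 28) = b - 7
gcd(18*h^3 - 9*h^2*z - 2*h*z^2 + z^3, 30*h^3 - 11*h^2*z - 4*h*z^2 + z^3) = -6*h^2 + h*z + z^2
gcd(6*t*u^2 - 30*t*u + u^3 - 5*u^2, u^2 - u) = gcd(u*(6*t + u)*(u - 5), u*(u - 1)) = u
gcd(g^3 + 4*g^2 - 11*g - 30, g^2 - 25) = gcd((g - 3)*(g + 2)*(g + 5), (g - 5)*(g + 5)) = g + 5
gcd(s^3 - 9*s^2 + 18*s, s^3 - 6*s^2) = s^2 - 6*s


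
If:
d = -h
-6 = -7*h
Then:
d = -6/7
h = 6/7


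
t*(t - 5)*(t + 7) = t^3 + 2*t^2 - 35*t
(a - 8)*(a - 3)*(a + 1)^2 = a^4 - 9*a^3 + 3*a^2 + 37*a + 24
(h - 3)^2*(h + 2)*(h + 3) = h^4 - h^3 - 15*h^2 + 9*h + 54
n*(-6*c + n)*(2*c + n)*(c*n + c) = -12*c^3*n^2 - 12*c^3*n - 4*c^2*n^3 - 4*c^2*n^2 + c*n^4 + c*n^3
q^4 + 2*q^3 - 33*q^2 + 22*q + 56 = (q - 4)*(q - 2)*(q + 1)*(q + 7)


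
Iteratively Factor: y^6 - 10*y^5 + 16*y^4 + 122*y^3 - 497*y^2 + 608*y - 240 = (y - 5)*(y^5 - 5*y^4 - 9*y^3 + 77*y^2 - 112*y + 48) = (y - 5)*(y - 1)*(y^4 - 4*y^3 - 13*y^2 + 64*y - 48) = (y - 5)*(y - 1)^2*(y^3 - 3*y^2 - 16*y + 48) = (y - 5)*(y - 4)*(y - 1)^2*(y^2 + y - 12) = (y - 5)*(y - 4)*(y - 1)^2*(y + 4)*(y - 3)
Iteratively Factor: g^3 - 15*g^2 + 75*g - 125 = (g - 5)*(g^2 - 10*g + 25) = (g - 5)^2*(g - 5)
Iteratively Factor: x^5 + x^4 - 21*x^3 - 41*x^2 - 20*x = (x + 4)*(x^4 - 3*x^3 - 9*x^2 - 5*x) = (x - 5)*(x + 4)*(x^3 + 2*x^2 + x) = (x - 5)*(x + 1)*(x + 4)*(x^2 + x) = (x - 5)*(x + 1)^2*(x + 4)*(x)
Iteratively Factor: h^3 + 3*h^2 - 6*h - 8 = (h - 2)*(h^2 + 5*h + 4) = (h - 2)*(h + 4)*(h + 1)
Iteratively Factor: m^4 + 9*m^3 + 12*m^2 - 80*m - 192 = (m + 4)*(m^3 + 5*m^2 - 8*m - 48) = (m - 3)*(m + 4)*(m^2 + 8*m + 16) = (m - 3)*(m + 4)^2*(m + 4)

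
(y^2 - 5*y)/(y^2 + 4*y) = (y - 5)/(y + 4)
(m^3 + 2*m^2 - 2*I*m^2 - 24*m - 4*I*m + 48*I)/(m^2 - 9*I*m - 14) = (m^2 + 2*m - 24)/(m - 7*I)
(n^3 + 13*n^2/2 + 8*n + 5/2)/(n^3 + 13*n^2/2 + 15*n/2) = (2*n^2 + 3*n + 1)/(n*(2*n + 3))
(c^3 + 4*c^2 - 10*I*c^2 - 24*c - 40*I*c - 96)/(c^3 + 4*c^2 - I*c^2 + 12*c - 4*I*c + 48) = (c - 6*I)/(c + 3*I)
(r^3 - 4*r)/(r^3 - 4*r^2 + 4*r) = (r + 2)/(r - 2)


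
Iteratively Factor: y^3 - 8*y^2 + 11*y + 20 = (y - 5)*(y^2 - 3*y - 4) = (y - 5)*(y + 1)*(y - 4)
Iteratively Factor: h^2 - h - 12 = (h - 4)*(h + 3)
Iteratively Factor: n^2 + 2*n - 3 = (n + 3)*(n - 1)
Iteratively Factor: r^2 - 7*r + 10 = (r - 2)*(r - 5)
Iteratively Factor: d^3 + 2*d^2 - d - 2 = (d + 2)*(d^2 - 1) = (d - 1)*(d + 2)*(d + 1)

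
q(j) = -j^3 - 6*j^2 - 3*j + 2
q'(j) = -3*j^2 - 12*j - 3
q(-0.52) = 2.08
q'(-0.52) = 2.43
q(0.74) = -3.91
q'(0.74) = -13.52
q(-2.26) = -10.32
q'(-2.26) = 8.80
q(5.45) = -354.44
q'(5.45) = -157.51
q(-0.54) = 2.03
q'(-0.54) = 2.61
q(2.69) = -68.95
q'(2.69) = -56.99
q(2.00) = -36.00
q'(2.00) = -39.00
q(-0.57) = 1.95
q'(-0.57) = 2.87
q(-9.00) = 272.00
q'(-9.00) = -138.00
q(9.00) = -1240.00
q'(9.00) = -354.00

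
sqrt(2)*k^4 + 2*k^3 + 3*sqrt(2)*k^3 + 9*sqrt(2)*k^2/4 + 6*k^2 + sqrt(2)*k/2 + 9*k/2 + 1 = (k + 1/2)*(k + 2)*(k + sqrt(2))*(sqrt(2)*k + sqrt(2)/2)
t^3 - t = t*(t - 1)*(t + 1)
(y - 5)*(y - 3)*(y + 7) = y^3 - y^2 - 41*y + 105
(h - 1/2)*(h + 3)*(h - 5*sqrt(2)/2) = h^3 - 5*sqrt(2)*h^2/2 + 5*h^2/2 - 25*sqrt(2)*h/4 - 3*h/2 + 15*sqrt(2)/4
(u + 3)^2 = u^2 + 6*u + 9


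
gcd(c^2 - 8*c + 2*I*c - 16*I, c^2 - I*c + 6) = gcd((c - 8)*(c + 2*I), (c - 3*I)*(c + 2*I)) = c + 2*I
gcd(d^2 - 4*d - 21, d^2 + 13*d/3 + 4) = d + 3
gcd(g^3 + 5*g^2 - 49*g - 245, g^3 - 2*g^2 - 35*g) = g^2 - 2*g - 35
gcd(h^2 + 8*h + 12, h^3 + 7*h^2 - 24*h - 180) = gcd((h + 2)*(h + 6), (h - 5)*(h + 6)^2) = h + 6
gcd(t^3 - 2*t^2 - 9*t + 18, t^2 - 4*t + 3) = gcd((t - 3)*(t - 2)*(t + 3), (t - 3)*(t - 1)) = t - 3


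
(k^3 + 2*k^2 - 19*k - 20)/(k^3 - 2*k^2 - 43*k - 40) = (k - 4)/(k - 8)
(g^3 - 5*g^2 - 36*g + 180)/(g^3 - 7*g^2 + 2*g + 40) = (g^2 - 36)/(g^2 - 2*g - 8)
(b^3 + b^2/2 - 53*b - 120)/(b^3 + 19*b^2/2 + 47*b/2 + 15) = (b - 8)/(b + 1)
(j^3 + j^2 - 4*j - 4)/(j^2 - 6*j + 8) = (j^2 + 3*j + 2)/(j - 4)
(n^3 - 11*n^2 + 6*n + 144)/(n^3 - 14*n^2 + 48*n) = (n + 3)/n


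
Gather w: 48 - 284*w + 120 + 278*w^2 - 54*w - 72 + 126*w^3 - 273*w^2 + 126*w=126*w^3 + 5*w^2 - 212*w + 96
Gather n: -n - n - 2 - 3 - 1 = -2*n - 6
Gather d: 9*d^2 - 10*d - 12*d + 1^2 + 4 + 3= 9*d^2 - 22*d + 8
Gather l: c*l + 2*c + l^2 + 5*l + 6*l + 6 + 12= 2*c + l^2 + l*(c + 11) + 18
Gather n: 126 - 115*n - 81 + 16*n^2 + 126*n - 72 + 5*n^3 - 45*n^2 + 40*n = 5*n^3 - 29*n^2 + 51*n - 27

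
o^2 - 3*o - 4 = (o - 4)*(o + 1)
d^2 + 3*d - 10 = (d - 2)*(d + 5)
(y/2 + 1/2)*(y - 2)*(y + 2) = y^3/2 + y^2/2 - 2*y - 2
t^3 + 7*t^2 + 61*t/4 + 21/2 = (t + 3/2)*(t + 2)*(t + 7/2)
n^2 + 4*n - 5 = (n - 1)*(n + 5)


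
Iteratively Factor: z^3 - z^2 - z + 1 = (z - 1)*(z^2 - 1) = (z - 1)*(z + 1)*(z - 1)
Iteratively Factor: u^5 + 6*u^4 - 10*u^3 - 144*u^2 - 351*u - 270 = (u + 3)*(u^4 + 3*u^3 - 19*u^2 - 87*u - 90) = (u + 2)*(u + 3)*(u^3 + u^2 - 21*u - 45) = (u + 2)*(u + 3)^2*(u^2 - 2*u - 15) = (u + 2)*(u + 3)^3*(u - 5)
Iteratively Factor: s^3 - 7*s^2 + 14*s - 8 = (s - 1)*(s^2 - 6*s + 8) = (s - 2)*(s - 1)*(s - 4)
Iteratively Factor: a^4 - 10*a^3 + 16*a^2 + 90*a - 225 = (a + 3)*(a^3 - 13*a^2 + 55*a - 75) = (a - 5)*(a + 3)*(a^2 - 8*a + 15) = (a - 5)*(a - 3)*(a + 3)*(a - 5)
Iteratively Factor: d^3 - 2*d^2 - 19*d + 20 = (d - 1)*(d^2 - d - 20) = (d - 1)*(d + 4)*(d - 5)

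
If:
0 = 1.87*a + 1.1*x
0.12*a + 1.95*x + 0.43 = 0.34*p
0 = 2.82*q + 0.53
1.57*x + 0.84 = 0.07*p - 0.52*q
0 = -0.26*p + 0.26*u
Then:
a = 0.33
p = -1.79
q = -0.19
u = -1.79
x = -0.55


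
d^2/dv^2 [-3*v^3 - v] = -18*v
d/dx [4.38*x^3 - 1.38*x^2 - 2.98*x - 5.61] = 13.14*x^2 - 2.76*x - 2.98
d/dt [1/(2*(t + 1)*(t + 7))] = (-t - 4)/(t^4 + 16*t^3 + 78*t^2 + 112*t + 49)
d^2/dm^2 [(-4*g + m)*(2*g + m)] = 2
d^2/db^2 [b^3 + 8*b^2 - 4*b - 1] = 6*b + 16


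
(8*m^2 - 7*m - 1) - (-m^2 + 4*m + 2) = 9*m^2 - 11*m - 3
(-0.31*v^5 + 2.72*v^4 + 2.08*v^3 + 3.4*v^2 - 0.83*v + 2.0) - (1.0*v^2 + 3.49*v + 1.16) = -0.31*v^5 + 2.72*v^4 + 2.08*v^3 + 2.4*v^2 - 4.32*v + 0.84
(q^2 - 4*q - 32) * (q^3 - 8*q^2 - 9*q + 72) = q^5 - 12*q^4 - 9*q^3 + 364*q^2 - 2304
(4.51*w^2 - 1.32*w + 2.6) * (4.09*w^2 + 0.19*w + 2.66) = 18.4459*w^4 - 4.5419*w^3 + 22.3798*w^2 - 3.0172*w + 6.916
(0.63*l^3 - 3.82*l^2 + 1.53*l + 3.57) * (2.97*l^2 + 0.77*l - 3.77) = 1.8711*l^5 - 10.8603*l^4 - 0.772399999999999*l^3 + 26.1824*l^2 - 3.0192*l - 13.4589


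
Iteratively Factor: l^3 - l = (l - 1)*(l^2 + l) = (l - 1)*(l + 1)*(l)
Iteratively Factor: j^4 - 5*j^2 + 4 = (j - 1)*(j^3 + j^2 - 4*j - 4) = (j - 2)*(j - 1)*(j^2 + 3*j + 2) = (j - 2)*(j - 1)*(j + 1)*(j + 2)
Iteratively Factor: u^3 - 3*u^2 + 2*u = (u - 1)*(u^2 - 2*u) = (u - 2)*(u - 1)*(u)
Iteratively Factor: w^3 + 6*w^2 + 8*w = (w + 4)*(w^2 + 2*w) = w*(w + 4)*(w + 2)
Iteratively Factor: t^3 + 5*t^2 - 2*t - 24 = (t - 2)*(t^2 + 7*t + 12) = (t - 2)*(t + 4)*(t + 3)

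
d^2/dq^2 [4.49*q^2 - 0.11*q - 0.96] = 8.98000000000000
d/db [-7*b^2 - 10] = -14*b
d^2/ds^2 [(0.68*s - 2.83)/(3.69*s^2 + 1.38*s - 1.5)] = ((19.0086 - 15.0552*s)*(3.69*s^2 + 1.38*s - 1.5) + (0.68*s - 2.83)*(7.38*s + 1.38)*(14.76*s + 2.76))/(3.69*s^2 + 1.38*s - 1.5)^3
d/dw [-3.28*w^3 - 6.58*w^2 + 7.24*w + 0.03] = -9.84*w^2 - 13.16*w + 7.24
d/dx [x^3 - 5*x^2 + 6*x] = 3*x^2 - 10*x + 6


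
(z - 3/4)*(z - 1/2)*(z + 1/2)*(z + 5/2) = z^4 + 7*z^3/4 - 17*z^2/8 - 7*z/16 + 15/32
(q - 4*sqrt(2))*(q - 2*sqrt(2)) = q^2 - 6*sqrt(2)*q + 16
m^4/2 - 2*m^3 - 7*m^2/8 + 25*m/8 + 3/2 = (m/2 + 1/2)*(m - 4)*(m - 3/2)*(m + 1/2)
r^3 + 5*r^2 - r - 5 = (r - 1)*(r + 1)*(r + 5)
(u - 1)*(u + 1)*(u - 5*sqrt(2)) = u^3 - 5*sqrt(2)*u^2 - u + 5*sqrt(2)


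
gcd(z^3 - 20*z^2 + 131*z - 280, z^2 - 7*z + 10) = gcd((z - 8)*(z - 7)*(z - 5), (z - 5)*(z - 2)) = z - 5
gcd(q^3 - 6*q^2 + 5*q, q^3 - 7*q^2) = q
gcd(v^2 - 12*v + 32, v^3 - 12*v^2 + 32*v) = v^2 - 12*v + 32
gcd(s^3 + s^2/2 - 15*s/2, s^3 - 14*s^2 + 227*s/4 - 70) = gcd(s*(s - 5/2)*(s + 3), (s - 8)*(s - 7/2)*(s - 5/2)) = s - 5/2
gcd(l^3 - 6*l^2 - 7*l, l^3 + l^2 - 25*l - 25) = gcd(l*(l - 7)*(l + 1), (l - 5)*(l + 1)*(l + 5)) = l + 1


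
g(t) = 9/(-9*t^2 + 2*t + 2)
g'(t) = 9*(18*t - 2)/(-9*t^2 + 2*t + 2)^2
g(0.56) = 30.24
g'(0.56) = 821.08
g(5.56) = -0.03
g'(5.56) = 0.01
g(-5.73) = -0.03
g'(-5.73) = -0.01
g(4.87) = -0.04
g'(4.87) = 0.02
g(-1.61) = -0.37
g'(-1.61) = -0.46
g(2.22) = -0.24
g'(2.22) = 0.24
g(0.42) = 7.19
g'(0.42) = 31.90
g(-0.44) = -14.46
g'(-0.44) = -230.47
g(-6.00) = -0.03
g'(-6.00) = -0.00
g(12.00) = -0.00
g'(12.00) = 0.00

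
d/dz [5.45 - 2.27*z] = -2.27000000000000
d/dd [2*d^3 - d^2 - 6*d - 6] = 6*d^2 - 2*d - 6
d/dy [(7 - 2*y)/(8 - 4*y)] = 3/(4*(y - 2)^2)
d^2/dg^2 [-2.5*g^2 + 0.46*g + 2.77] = -5.00000000000000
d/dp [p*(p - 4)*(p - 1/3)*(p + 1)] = 4*p^3 - 10*p^2 - 6*p + 4/3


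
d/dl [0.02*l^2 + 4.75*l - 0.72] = 0.04*l + 4.75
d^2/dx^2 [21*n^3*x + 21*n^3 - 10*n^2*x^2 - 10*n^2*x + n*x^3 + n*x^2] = 2*n*(-10*n + 3*x + 1)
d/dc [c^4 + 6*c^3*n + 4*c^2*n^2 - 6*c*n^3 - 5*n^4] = 4*c^3 + 18*c^2*n + 8*c*n^2 - 6*n^3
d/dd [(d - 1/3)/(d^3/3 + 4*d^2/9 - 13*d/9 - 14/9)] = 3*(-18*d^3 - 3*d^2 + 8*d - 55)/(9*d^6 + 24*d^5 - 62*d^4 - 188*d^3 + 57*d^2 + 364*d + 196)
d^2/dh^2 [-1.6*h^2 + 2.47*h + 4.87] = -3.20000000000000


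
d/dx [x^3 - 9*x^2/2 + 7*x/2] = 3*x^2 - 9*x + 7/2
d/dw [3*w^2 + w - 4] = 6*w + 1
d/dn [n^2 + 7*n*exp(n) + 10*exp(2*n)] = 7*n*exp(n) + 2*n + 20*exp(2*n) + 7*exp(n)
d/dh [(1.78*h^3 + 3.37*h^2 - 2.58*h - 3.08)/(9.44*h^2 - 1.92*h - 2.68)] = (16.8032*h^4 - 6.8352*h^3 + 3.57359999999999*h^2 + 40.0872*h + 1.0008)/(89.1136*h^4 - 36.2496*h^3 - 46.912*h^2 + 10.2912*h + 7.1824)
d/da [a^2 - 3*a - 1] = 2*a - 3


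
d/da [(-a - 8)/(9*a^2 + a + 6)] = (-9*a^2 - a + (a + 8)*(18*a + 1) - 6)/(9*a^2 + a + 6)^2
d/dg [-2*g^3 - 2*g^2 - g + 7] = -6*g^2 - 4*g - 1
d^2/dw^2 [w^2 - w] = 2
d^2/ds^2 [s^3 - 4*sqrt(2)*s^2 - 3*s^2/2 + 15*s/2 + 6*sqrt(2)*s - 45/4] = 6*s - 8*sqrt(2) - 3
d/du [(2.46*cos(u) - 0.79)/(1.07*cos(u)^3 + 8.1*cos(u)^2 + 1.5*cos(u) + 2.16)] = (5.2644*cos(u)^3 + 17.3901*cos(u)^2 - 12.798*cos(u) - 6.4986)*sin(u)/(1.1449*cos(u)^6 + 17.334*cos(u)^5 + 68.82*cos(u)^4 + 28.9224*cos(u)^3 + 37.242*cos(u)^2 + 6.48*cos(u) + 4.6656)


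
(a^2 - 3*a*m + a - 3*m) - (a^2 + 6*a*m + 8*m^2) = -9*a*m + a - 8*m^2 - 3*m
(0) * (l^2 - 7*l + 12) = 0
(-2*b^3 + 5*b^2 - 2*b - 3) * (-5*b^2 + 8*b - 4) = 10*b^5 - 41*b^4 + 58*b^3 - 21*b^2 - 16*b + 12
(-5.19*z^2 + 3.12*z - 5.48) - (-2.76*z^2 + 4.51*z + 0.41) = -2.43*z^2 - 1.39*z - 5.89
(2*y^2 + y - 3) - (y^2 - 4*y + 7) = y^2 + 5*y - 10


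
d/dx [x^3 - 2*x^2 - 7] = x*(3*x - 4)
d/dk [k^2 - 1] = 2*k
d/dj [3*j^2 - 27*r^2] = 6*j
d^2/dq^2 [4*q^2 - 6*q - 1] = 8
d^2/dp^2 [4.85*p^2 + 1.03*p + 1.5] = 9.70000000000000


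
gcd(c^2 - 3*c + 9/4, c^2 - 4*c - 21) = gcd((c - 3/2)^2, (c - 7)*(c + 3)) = 1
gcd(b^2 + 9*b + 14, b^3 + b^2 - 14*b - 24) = b + 2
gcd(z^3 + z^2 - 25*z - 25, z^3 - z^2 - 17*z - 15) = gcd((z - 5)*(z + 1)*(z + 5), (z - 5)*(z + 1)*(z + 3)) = z^2 - 4*z - 5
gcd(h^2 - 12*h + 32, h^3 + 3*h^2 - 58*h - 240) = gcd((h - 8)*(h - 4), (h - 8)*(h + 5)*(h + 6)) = h - 8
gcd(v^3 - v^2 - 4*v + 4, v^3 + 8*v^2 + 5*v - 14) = v^2 + v - 2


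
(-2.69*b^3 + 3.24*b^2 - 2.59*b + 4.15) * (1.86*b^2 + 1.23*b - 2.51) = -5.0034*b^5 + 2.7177*b^4 + 5.9197*b^3 - 3.5991*b^2 + 11.6054*b - 10.4165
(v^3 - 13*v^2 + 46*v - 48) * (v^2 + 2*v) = v^5 - 11*v^4 + 20*v^3 + 44*v^2 - 96*v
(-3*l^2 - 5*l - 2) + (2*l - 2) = -3*l^2 - 3*l - 4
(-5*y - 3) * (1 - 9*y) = 45*y^2 + 22*y - 3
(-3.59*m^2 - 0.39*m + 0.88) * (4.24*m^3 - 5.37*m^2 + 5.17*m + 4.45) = -15.2216*m^5 + 17.6247*m^4 - 12.7348*m^3 - 22.7174*m^2 + 2.8141*m + 3.916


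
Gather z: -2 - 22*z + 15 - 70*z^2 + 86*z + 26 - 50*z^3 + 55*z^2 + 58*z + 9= -50*z^3 - 15*z^2 + 122*z + 48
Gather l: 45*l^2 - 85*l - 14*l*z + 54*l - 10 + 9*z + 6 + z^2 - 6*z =45*l^2 + l*(-14*z - 31) + z^2 + 3*z - 4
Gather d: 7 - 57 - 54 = -104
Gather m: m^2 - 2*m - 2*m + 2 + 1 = m^2 - 4*m + 3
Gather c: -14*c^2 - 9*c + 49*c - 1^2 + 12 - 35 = -14*c^2 + 40*c - 24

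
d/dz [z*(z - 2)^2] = (z - 2)*(3*z - 2)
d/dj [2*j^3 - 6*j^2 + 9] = 6*j*(j - 2)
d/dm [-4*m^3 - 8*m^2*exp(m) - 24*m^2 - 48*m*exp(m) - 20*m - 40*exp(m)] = -8*m^2*exp(m) - 12*m^2 - 64*m*exp(m) - 48*m - 88*exp(m) - 20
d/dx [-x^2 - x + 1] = -2*x - 1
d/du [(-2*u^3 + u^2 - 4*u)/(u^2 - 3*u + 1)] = (-2*u^4 + 12*u^3 - 5*u^2 + 2*u - 4)/(u^4 - 6*u^3 + 11*u^2 - 6*u + 1)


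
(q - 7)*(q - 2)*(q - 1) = q^3 - 10*q^2 + 23*q - 14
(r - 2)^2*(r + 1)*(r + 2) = r^4 - r^3 - 6*r^2 + 4*r + 8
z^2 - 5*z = z*(z - 5)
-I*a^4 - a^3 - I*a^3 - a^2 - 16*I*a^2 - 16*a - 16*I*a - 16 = (a - 4*I)*(a - I)*(a + 4*I)*(-I*a - I)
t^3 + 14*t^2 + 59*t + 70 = (t + 2)*(t + 5)*(t + 7)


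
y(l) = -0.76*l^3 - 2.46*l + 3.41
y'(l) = -2.28*l^2 - 2.46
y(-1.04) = 6.82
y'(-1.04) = -4.93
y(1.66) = -4.15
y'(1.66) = -8.74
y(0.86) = 0.81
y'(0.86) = -4.15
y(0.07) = 3.24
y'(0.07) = -2.47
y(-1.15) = 7.39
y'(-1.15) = -5.48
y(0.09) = 3.19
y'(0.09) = -2.48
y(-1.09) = 7.08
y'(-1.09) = -5.17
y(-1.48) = 9.51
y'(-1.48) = -7.45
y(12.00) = -1339.39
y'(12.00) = -330.78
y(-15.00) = 2605.31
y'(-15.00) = -515.46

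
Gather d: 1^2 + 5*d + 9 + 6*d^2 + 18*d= 6*d^2 + 23*d + 10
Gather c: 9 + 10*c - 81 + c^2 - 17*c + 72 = c^2 - 7*c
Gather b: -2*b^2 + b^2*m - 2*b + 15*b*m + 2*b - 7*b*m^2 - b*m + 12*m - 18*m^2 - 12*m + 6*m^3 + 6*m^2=b^2*(m - 2) + b*(-7*m^2 + 14*m) + 6*m^3 - 12*m^2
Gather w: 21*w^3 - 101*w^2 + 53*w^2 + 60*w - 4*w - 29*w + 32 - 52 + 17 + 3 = 21*w^3 - 48*w^2 + 27*w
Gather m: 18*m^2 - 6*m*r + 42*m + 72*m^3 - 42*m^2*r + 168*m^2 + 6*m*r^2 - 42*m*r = 72*m^3 + m^2*(186 - 42*r) + m*(6*r^2 - 48*r + 42)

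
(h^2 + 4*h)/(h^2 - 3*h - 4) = h*(h + 4)/(h^2 - 3*h - 4)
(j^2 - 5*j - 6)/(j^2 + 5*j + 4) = (j - 6)/(j + 4)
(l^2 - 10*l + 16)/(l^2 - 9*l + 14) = (l - 8)/(l - 7)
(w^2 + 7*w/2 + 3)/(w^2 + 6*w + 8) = (w + 3/2)/(w + 4)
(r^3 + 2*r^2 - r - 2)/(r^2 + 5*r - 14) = (r^3 + 2*r^2 - r - 2)/(r^2 + 5*r - 14)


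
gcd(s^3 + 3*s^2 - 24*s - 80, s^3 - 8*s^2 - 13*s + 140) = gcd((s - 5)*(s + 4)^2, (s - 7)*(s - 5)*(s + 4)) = s^2 - s - 20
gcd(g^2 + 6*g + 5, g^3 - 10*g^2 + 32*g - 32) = 1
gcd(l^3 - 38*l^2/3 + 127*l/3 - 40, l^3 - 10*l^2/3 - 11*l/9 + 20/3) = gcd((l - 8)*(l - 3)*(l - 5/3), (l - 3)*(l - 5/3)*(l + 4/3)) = l^2 - 14*l/3 + 5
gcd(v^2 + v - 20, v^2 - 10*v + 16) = 1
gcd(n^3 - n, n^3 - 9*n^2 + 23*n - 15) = n - 1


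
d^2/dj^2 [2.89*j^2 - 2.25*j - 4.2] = 5.78000000000000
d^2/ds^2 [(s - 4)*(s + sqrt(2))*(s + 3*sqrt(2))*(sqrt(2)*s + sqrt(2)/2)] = 12*sqrt(2)*s^2 - 21*sqrt(2)*s + 48*s - 56 + 8*sqrt(2)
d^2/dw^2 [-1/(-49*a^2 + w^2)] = 2*(49*a^2 + 3*w^2)/(49*a^2 - w^2)^3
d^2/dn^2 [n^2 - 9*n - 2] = 2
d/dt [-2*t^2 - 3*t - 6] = -4*t - 3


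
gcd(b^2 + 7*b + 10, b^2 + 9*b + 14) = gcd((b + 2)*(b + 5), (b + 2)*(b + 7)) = b + 2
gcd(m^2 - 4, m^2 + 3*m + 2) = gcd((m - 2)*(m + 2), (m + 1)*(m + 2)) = m + 2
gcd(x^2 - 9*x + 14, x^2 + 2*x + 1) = 1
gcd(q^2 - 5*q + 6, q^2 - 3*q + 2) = q - 2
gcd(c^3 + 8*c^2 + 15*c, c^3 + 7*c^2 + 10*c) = c^2 + 5*c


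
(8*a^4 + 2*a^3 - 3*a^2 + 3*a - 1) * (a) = 8*a^5 + 2*a^4 - 3*a^3 + 3*a^2 - a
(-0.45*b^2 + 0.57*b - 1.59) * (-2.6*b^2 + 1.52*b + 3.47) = 1.17*b^4 - 2.166*b^3 + 3.4389*b^2 - 0.4389*b - 5.5173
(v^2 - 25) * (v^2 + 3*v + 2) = v^4 + 3*v^3 - 23*v^2 - 75*v - 50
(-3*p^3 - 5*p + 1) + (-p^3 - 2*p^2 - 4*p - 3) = -4*p^3 - 2*p^2 - 9*p - 2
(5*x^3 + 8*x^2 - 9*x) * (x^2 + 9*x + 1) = 5*x^5 + 53*x^4 + 68*x^3 - 73*x^2 - 9*x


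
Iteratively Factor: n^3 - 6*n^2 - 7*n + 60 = (n - 5)*(n^2 - n - 12) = (n - 5)*(n - 4)*(n + 3)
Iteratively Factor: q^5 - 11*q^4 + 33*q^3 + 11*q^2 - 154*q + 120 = (q + 2)*(q^4 - 13*q^3 + 59*q^2 - 107*q + 60) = (q - 4)*(q + 2)*(q^3 - 9*q^2 + 23*q - 15) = (q - 4)*(q - 3)*(q + 2)*(q^2 - 6*q + 5) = (q - 4)*(q - 3)*(q - 1)*(q + 2)*(q - 5)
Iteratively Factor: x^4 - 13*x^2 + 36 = (x + 3)*(x^3 - 3*x^2 - 4*x + 12) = (x - 2)*(x + 3)*(x^2 - x - 6) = (x - 2)*(x + 2)*(x + 3)*(x - 3)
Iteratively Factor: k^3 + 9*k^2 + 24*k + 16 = (k + 1)*(k^2 + 8*k + 16) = (k + 1)*(k + 4)*(k + 4)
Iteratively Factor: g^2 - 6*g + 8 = (g - 4)*(g - 2)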